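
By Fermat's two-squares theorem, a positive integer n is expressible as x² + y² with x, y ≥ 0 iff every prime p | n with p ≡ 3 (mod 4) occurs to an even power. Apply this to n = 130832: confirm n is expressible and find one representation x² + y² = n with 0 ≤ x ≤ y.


Step 1: Factor n = 130832 = 2^4 · 13 · 17 · 37.
Step 2: Check the mod-4 condition on each prime factor: 2 = 2 (special); 13 ≡ 1 (mod 4), exponent 1; 17 ≡ 1 (mod 4), exponent 1; 37 ≡ 1 (mod 4), exponent 1.
All primes ≡ 3 (mod 4) appear to even exponent (or don't appear), so by the two-squares theorem n IS expressible as a sum of two squares.
Step 3: Build a representation. Group n = k² · m with k = 4 and m = 13 · 17 · 37 = 8177 (a product of primes ≡ 1 (mod 4)); a representation of m scales to one of n via (k·x)² + (k·y)² = k²(x² + y²). Each prime p ≡ 1 (mod 4) is itself a sum of two squares; find a² by testing p − a² for a perfect square:
  13: 13 − 1² = 12, 13 − 2² = 9 = 3² ⇒ 13 = 2² + 3².
  17: 17 − 1² = 16 = 4² ⇒ 17 = 1² + 4².
  37: 37 − 1² = 36 = 6² ⇒ 37 = 1² + 6².
  Combine using the Brahmagupta–Fibonacci identity (a² + b²)(c² + d²) = (ac − bd)² + (ad + bc)² = (ac + bd)² + (ad − bc)²:
  13 · 17 = 221: from (2² + 3²)(1² + 4²), take (2·1 − 3·4, 2·4 + 3·1) = (2 − 12, 8 + 3) = (-10, 11); dropping signs (only squares matter) gives (10, 11); check 10² + 11² = 100 + 121 = 221 ✓.
  221 · 37 = 8177: from (10² + 11²)(1² + 6²), take (10·1 − 11·6, 10·6 + 11·1) = (10 − 66, 60 + 11) = (-56, 71); dropping signs (only squares matter) gives (56, 71); check 56² + 71² = 3136 + 5041 = 8177 ✓.
  Scale by k = 4: (4·56, 4·71) = (224, 284).
Step 4: Order so x ≤ y and verify: 224² + 284² = 50176 + 80656 = 130832 = n. ✓

n = 130832 = 224² + 284² (one valid representation with x ≤ y).


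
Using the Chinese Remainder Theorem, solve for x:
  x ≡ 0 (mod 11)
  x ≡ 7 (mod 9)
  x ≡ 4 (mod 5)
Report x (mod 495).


Moduli 11, 9, 5 are pairwise coprime; by CRT there is a unique solution modulo M = 11 · 9 · 5 = 495.
Solve pairwise, accumulating the modulus:
  Start with x ≡ 0 (mod 11).
  Combine with x ≡ 7 (mod 9): since gcd(11, 9) = 1, we get a unique residue mod 99.
    Write x = 0 + 11·t and substitute into x ≡ 7 (mod 9): 11·t ≡ 7 − 0 = 7 (mod 9).
    Reduce coefficients mod 9: 2·t ≡ 7 (mod 9).
    The inverse of 2 mod 9 is 5 (since 2·5 = 10 = 1·9 + 1), so t ≡ 5·7 = 35 ≡ 8 (mod 9).
    Then x = 0 + 11·8 = 88, valid modulo lcm(11, 9) = 99: x ≡ 88 (mod 99).
  Combine with x ≡ 4 (mod 5): since gcd(99, 5) = 1, we get a unique residue mod 495.
    Write x = 88 + 99·t and substitute into x ≡ 4 (mod 5): 99·t ≡ 4 − 88 = -84 (mod 5).
    Reduce coefficients mod 5: 4·t ≡ 1 (mod 5).
    The inverse of 4 mod 5 is 4 (since 4·4 = 16 = 3·5 + 1), so t ≡ 4·1 = 4 ≡ 4 (mod 5).
    Then x = 88 + 99·4 = 484, valid modulo lcm(99, 5) = 495: x ≡ 484 (mod 495).
Verify: 484 mod 11 = 0 ✓, 484 mod 9 = 7 ✓, 484 mod 5 = 4 ✓.

x ≡ 484 (mod 495).


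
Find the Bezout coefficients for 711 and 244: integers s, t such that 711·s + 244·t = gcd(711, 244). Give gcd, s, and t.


Euclidean algorithm on (711, 244) — divide until remainder is 0:
  711 = 2 · 244 + 223
  244 = 1 · 223 + 21
  223 = 10 · 21 + 13
  21 = 1 · 13 + 8
  13 = 1 · 8 + 5
  8 = 1 · 5 + 3
  5 = 1 · 3 + 2
  3 = 1 · 2 + 1
  2 = 2 · 1 + 0
gcd(711, 244) = 1.
Track Bezout coefficients alongside the remainders: start with r₀ = 711 = a·1 + b·0 (s = 1, t = 0) and r₁ = 244 = a·0 + b·1 (s = 0, t = 1); each new remainder r_{k+1} = r_{k-1} − q_k·r_k inherits s_{k+1} = s_{k-1} − q_k·s_k, t_{k+1} = t_{k-1} − q_k·t_k, so r_k = a·s_k + b·t_k at every step:
  q = 2: r = 223, s = 1 − 2·0 = 1, t = 0 − 2·1 = -2  (check: 711·1 + 244·(-2) = 223)
  q = 1: r = 21, s = 0 − 1·1 = -1, t = 1 − 1·(-2) = 3  (check: 711·(-1) + 244·3 = 21)
  q = 10: r = 13, s = 1 − 10·(-1) = 11, t = -2 − 10·3 = -32  (check: 711·11 + 244·(-32) = 13)
  q = 1: r = 8, s = -1 − 1·11 = -12, t = 3 − 1·(-32) = 35  (check: 711·(-12) + 244·35 = 8)
  q = 1: r = 5, s = 11 − 1·(-12) = 23, t = -32 − 1·35 = -67  (check: 711·23 + 244·(-67) = 5)
  q = 1: r = 3, s = -12 − 1·23 = -35, t = 35 − 1·(-67) = 102  (check: 711·(-35) + 244·102 = 3)
  q = 1: r = 2, s = 23 − 1·(-35) = 58, t = -67 − 1·102 = -169  (check: 711·58 + 244·(-169) = 2)
  q = 1: r = 1, s = -35 − 1·58 = -93, t = 102 − 1·(-169) = 271  (check: 711·(-93) + 244·271 = 1)
The row with r = 1 (the gcd) gives the Bezout coefficients s = -93, t = 271.
Result: 711 · (-93) + 244 · (271) = 1.

gcd(711, 244) = 1; s = -93, t = 271 (check: 711·(-93) + 244·271 = 1).


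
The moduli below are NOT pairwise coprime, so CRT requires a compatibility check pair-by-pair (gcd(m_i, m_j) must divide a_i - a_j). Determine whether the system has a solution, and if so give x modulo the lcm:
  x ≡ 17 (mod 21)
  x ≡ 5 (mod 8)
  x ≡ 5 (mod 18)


Moduli 21, 8, 18 are not pairwise coprime, so CRT works modulo lcm(m_i) when all pairwise compatibility conditions hold.
Pairwise compatibility: gcd(m_i, m_j) must divide a_i - a_j for every pair.
Merge one congruence at a time:
  Start: x ≡ 17 (mod 21).
  Combine with x ≡ 5 (mod 8): gcd(21, 8) = 1; 5 - 17 = -12, which IS divisible by 1, so compatible.
    Write x = 17 + 21·t and substitute into x ≡ 5 (mod 8): 21·t ≡ 5 − 17 = -12 (mod 8).
    Reduce coefficients mod 8: 5·t ≡ 4 (mod 8).
    The inverse of 5 mod 8 is 5 (since 5·5 = 25 = 3·8 + 1), so t ≡ 5·4 = 20 ≡ 4 (mod 8).
    Then x = 17 + 21·4 = 101, valid modulo lcm(21, 8) = 168: x ≡ 101 (mod 168).
  Combine with x ≡ 5 (mod 18): gcd(168, 18) = 6; 5 - 101 = -96, which IS divisible by 6, so compatible.
    Write x = 101 + 168·t and substitute into x ≡ 5 (mod 18): 168·t ≡ 5 − 101 = -96 (mod 18).
    Divide the congruence (and modulus) by g = 6: 28·t ≡ -16 (mod 3).
    Reduce coefficients mod 3: 1·t ≡ 2 (mod 3).
    So t ≡ 2 (mod 3).
    Then x = 101 + 168·2 = 437, valid modulo lcm(168, 18) = 504: x ≡ 437 (mod 504).
Verify: 437 mod 21 = 17, 437 mod 8 = 5, 437 mod 18 = 5.

x ≡ 437 (mod 504).


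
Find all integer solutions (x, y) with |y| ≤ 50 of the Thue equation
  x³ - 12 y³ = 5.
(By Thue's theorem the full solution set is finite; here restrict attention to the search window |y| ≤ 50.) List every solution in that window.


The equation is x³ - 12y³ = 5. For fixed y, x³ = 12·y³ + 5, so a solution requires the RHS to be a perfect cube.
Strategy: iterate y from -50 to 50, compute RHS = 12·y³ + 5, and check whether it is a (positive or negative) perfect cube.
Check small values of y:
  y = 0: RHS = 5 is not a perfect cube.
  y = 1: RHS = 17 is not a perfect cube.
  y = -1: RHS = -7 is not a perfect cube.
  y = 2: RHS = 101 is not a perfect cube.
  y = -2: RHS = -91 is not a perfect cube.
  y = 3: RHS = 329 is not a perfect cube.
  y = -3: RHS = -319 is not a perfect cube.
Continuing the search up to |y| = 50 finds no solutions either.
No (x, y) in the scanned range satisfies the equation.

No integer solutions with |y| ≤ 50.


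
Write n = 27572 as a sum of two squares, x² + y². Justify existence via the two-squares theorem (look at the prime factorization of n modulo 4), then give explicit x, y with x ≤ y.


Step 1: Factor n = 27572 = 2^2 · 61 · 113.
Step 2: Check the mod-4 condition on each prime factor: 2 = 2 (special); 61 ≡ 1 (mod 4), exponent 1; 113 ≡ 1 (mod 4), exponent 1.
All primes ≡ 3 (mod 4) appear to even exponent (or don't appear), so by the two-squares theorem n IS expressible as a sum of two squares.
Step 3: Build a representation. Group n = k² · m with k = 2 and m = 61 · 113 = 6893 (a product of primes ≡ 1 (mod 4)); a representation of m scales to one of n via (k·x)² + (k·y)² = k²(x² + y²). Each prime p ≡ 1 (mod 4) is itself a sum of two squares; find a² by testing p − a² for a perfect square:
  61: 61 − 1² = 60, 61 − 2² = 57, 61 − 3² = 52, 61 − 4² = 45, 61 − 5² = 36 = 6² ⇒ 61 = 5² + 6².
  113: 113 − 1² = 112, 113 − 2² = 109, 113 − 3² = 104, 113 − 4² = 97, 113 − 5² = 88, 113 − 6² = 77, 113 − 7² = 64 = 8² ⇒ 113 = 7² + 8².
  Combine using the Brahmagupta–Fibonacci identity (a² + b²)(c² + d²) = (ac − bd)² + (ad + bc)² = (ac + bd)² + (ad − bc)²:
  61 · 113 = 6893: from (5² + 6²)(7² + 8²), take (5·7 − 6·8, 5·8 + 6·7) = (35 − 48, 40 + 42) = (-13, 82); dropping signs (only squares matter) gives (13, 82); check 13² + 82² = 169 + 6724 = 6893 ✓.
  Scale by k = 2: (2·13, 2·82) = (26, 164).
Step 4: Order so x ≤ y and verify: 26² + 164² = 676 + 26896 = 27572 = n. ✓

n = 27572 = 26² + 164² (one valid representation with x ≤ y).


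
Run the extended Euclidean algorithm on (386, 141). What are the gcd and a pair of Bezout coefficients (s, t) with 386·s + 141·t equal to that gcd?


Euclidean algorithm on (386, 141) — divide until remainder is 0:
  386 = 2 · 141 + 104
  141 = 1 · 104 + 37
  104 = 2 · 37 + 30
  37 = 1 · 30 + 7
  30 = 4 · 7 + 2
  7 = 3 · 2 + 1
  2 = 2 · 1 + 0
gcd(386, 141) = 1.
Track Bezout coefficients alongside the remainders: start with r₀ = 386 = a·1 + b·0 (s = 1, t = 0) and r₁ = 141 = a·0 + b·1 (s = 0, t = 1); each new remainder r_{k+1} = r_{k-1} − q_k·r_k inherits s_{k+1} = s_{k-1} − q_k·s_k, t_{k+1} = t_{k-1} − q_k·t_k, so r_k = a·s_k + b·t_k at every step:
  q = 2: r = 104, s = 1 − 2·0 = 1, t = 0 − 2·1 = -2  (check: 386·1 + 141·(-2) = 104)
  q = 1: r = 37, s = 0 − 1·1 = -1, t = 1 − 1·(-2) = 3  (check: 386·(-1) + 141·3 = 37)
  q = 2: r = 30, s = 1 − 2·(-1) = 3, t = -2 − 2·3 = -8  (check: 386·3 + 141·(-8) = 30)
  q = 1: r = 7, s = -1 − 1·3 = -4, t = 3 − 1·(-8) = 11  (check: 386·(-4) + 141·11 = 7)
  q = 4: r = 2, s = 3 − 4·(-4) = 19, t = -8 − 4·11 = -52  (check: 386·19 + 141·(-52) = 2)
  q = 3: r = 1, s = -4 − 3·19 = -61, t = 11 − 3·(-52) = 167  (check: 386·(-61) + 141·167 = 1)
The row with r = 1 (the gcd) gives the Bezout coefficients s = -61, t = 167.
Result: 386 · (-61) + 141 · (167) = 1.

gcd(386, 141) = 1; s = -61, t = 167 (check: 386·(-61) + 141·167 = 1).


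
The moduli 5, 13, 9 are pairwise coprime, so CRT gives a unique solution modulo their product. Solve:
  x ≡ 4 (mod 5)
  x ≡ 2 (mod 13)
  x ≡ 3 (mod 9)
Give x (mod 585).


Moduli 5, 13, 9 are pairwise coprime; by CRT there is a unique solution modulo M = 5 · 13 · 9 = 585.
Solve pairwise, accumulating the modulus:
  Start with x ≡ 4 (mod 5).
  Combine with x ≡ 2 (mod 13): since gcd(5, 13) = 1, we get a unique residue mod 65.
    Write x = 4 + 5·t and substitute into x ≡ 2 (mod 13): 5·t ≡ 2 − 4 = -2 (mod 13).
    Reduce coefficients mod 13: 5·t ≡ 11 (mod 13).
    The inverse of 5 mod 13 is 8 (since 5·8 = 40 = 3·13 + 1), so t ≡ 8·11 = 88 ≡ 10 (mod 13).
    Then x = 4 + 5·10 = 54, valid modulo lcm(5, 13) = 65: x ≡ 54 (mod 65).
  Combine with x ≡ 3 (mod 9): since gcd(65, 9) = 1, we get a unique residue mod 585.
    Write x = 54 + 65·t and substitute into x ≡ 3 (mod 9): 65·t ≡ 3 − 54 = -51 (mod 9).
    Reduce coefficients mod 9: 2·t ≡ 3 (mod 9).
    The inverse of 2 mod 9 is 5 (since 2·5 = 10 = 1·9 + 1), so t ≡ 5·3 = 15 ≡ 6 (mod 9).
    Then x = 54 + 65·6 = 444, valid modulo lcm(65, 9) = 585: x ≡ 444 (mod 585).
Verify: 444 mod 5 = 4 ✓, 444 mod 13 = 2 ✓, 444 mod 9 = 3 ✓.

x ≡ 444 (mod 585).


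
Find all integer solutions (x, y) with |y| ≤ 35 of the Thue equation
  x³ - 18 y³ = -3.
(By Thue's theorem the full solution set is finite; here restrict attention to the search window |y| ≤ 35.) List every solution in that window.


The equation is x³ - 18y³ = -3. For fixed y, x³ = 18·y³ − 3, so a solution requires the RHS to be a perfect cube.
Strategy: iterate y from -35 to 35, compute RHS = 18·y³ − 3, and check whether it is a (positive or negative) perfect cube.
Check small values of y:
  y = 0: RHS = -3 is not a perfect cube.
  y = 1: RHS = 15 is not a perfect cube.
  y = -1: RHS = -21 is not a perfect cube.
  y = 2: RHS = 141 is not a perfect cube.
  y = -2: RHS = -147 is not a perfect cube.
  y = 3: RHS = 483 is not a perfect cube.
  y = -3: RHS = -489 is not a perfect cube.
Continuing the search up to |y| = 35 finds no solutions either.
No (x, y) in the scanned range satisfies the equation.

No integer solutions with |y| ≤ 35.


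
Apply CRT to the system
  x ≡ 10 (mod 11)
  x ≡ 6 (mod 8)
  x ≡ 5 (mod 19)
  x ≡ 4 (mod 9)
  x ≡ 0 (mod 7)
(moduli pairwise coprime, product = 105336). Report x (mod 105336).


Product of moduli M = 11 · 8 · 19 · 9 · 7 = 105336.
Merge one congruence at a time:
  Start: x ≡ 10 (mod 11).
  Combine with x ≡ 6 (mod 8); new modulus lcm = 88.
    Write x = 10 + 11·t and substitute into x ≡ 6 (mod 8): 11·t ≡ 6 − 10 = -4 (mod 8).
    Reduce coefficients mod 8: 3·t ≡ 4 (mod 8).
    The inverse of 3 mod 8 is 3 (since 3·3 = 9 = 1·8 + 1), so t ≡ 3·4 = 12 ≡ 4 (mod 8).
    Then x = 10 + 11·4 = 54, valid modulo lcm(11, 8) = 88: x ≡ 54 (mod 88).
  Combine with x ≡ 5 (mod 19); new modulus lcm = 1672.
    Write x = 54 + 88·t and substitute into x ≡ 5 (mod 19): 88·t ≡ 5 − 54 = -49 (mod 19).
    Reduce coefficients mod 19: 12·t ≡ 8 (mod 19).
    The inverse of 12 mod 19 is 8 (since 12·8 = 96 = 5·19 + 1), so t ≡ 8·8 = 64 ≡ 7 (mod 19).
    Then x = 54 + 88·7 = 670, valid modulo lcm(88, 19) = 1672: x ≡ 670 (mod 1672).
  Combine with x ≡ 4 (mod 9); new modulus lcm = 15048.
    Write x = 670 + 1672·t and substitute into x ≡ 4 (mod 9): 1672·t ≡ 4 − 670 = -666 (mod 9).
    Reduce coefficients mod 9: 7·t ≡ 0 (mod 9).
    The inverse of 7 mod 9 is 4 (since 7·4 = 28 = 3·9 + 1), so t ≡ 4·0 = 0 ≡ 0 (mod 9).
    Then x = 670 + 1672·0 = 670, valid modulo lcm(1672, 9) = 15048: x ≡ 670 (mod 15048).
  Combine with x ≡ 0 (mod 7); new modulus lcm = 105336.
    Write x = 670 + 15048·t and substitute into x ≡ 0 (mod 7): 15048·t ≡ 0 − 670 = -670 (mod 7).
    Reduce coefficients mod 7: 5·t ≡ 2 (mod 7).
    The inverse of 5 mod 7 is 3 (since 5·3 = 15 = 2·7 + 1), so t ≡ 3·2 = 6 ≡ 6 (mod 7).
    Then x = 670 + 15048·6 = 90958, valid modulo lcm(15048, 7) = 105336: x ≡ 90958 (mod 105336).
Verify against each original: 90958 mod 11 = 10, 90958 mod 8 = 6, 90958 mod 19 = 5, 90958 mod 9 = 4, 90958 mod 7 = 0.

x ≡ 90958 (mod 105336).


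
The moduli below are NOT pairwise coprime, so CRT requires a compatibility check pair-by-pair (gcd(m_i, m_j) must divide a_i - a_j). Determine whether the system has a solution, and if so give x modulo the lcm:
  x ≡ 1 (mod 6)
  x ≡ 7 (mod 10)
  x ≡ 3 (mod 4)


Moduli 6, 10, 4 are not pairwise coprime, so CRT works modulo lcm(m_i) when all pairwise compatibility conditions hold.
Pairwise compatibility: gcd(m_i, m_j) must divide a_i - a_j for every pair.
Merge one congruence at a time:
  Start: x ≡ 1 (mod 6).
  Combine with x ≡ 7 (mod 10): gcd(6, 10) = 2; 7 - 1 = 6, which IS divisible by 2, so compatible.
    Write x = 1 + 6·t and substitute into x ≡ 7 (mod 10): 6·t ≡ 7 − 1 = 6 (mod 10).
    Divide the congruence (and modulus) by g = 2: 3·t ≡ 3 (mod 5).
    The inverse of 3 mod 5 is 2 (since 3·2 = 6 = 1·5 + 1), so t ≡ 2·3 = 6 ≡ 1 (mod 5).
    Then x = 1 + 6·1 = 7, valid modulo lcm(6, 10) = 30: x ≡ 7 (mod 30).
  Combine with x ≡ 3 (mod 4): gcd(30, 4) = 2; 3 - 7 = -4, which IS divisible by 2, so compatible.
    Write x = 7 + 30·t and substitute into x ≡ 3 (mod 4): 30·t ≡ 3 − 7 = -4 (mod 4).
    Divide the congruence (and modulus) by g = 2: 15·t ≡ -2 (mod 2).
    Reduce coefficients mod 2: 1·t ≡ 0 (mod 2).
    So t ≡ 0 (mod 2).
    Then x = 7 + 30·0 = 7, valid modulo lcm(30, 4) = 60: x ≡ 7 (mod 60).
Verify: 7 mod 6 = 1, 7 mod 10 = 7, 7 mod 4 = 3.

x ≡ 7 (mod 60).


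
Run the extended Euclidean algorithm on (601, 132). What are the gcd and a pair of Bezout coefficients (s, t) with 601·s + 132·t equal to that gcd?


Euclidean algorithm on (601, 132) — divide until remainder is 0:
  601 = 4 · 132 + 73
  132 = 1 · 73 + 59
  73 = 1 · 59 + 14
  59 = 4 · 14 + 3
  14 = 4 · 3 + 2
  3 = 1 · 2 + 1
  2 = 2 · 1 + 0
gcd(601, 132) = 1.
Track Bezout coefficients alongside the remainders: start with r₀ = 601 = a·1 + b·0 (s = 1, t = 0) and r₁ = 132 = a·0 + b·1 (s = 0, t = 1); each new remainder r_{k+1} = r_{k-1} − q_k·r_k inherits s_{k+1} = s_{k-1} − q_k·s_k, t_{k+1} = t_{k-1} − q_k·t_k, so r_k = a·s_k + b·t_k at every step:
  q = 4: r = 73, s = 1 − 4·0 = 1, t = 0 − 4·1 = -4  (check: 601·1 + 132·(-4) = 73)
  q = 1: r = 59, s = 0 − 1·1 = -1, t = 1 − 1·(-4) = 5  (check: 601·(-1) + 132·5 = 59)
  q = 1: r = 14, s = 1 − 1·(-1) = 2, t = -4 − 1·5 = -9  (check: 601·2 + 132·(-9) = 14)
  q = 4: r = 3, s = -1 − 4·2 = -9, t = 5 − 4·(-9) = 41  (check: 601·(-9) + 132·41 = 3)
  q = 4: r = 2, s = 2 − 4·(-9) = 38, t = -9 − 4·41 = -173  (check: 601·38 + 132·(-173) = 2)
  q = 1: r = 1, s = -9 − 1·38 = -47, t = 41 − 1·(-173) = 214  (check: 601·(-47) + 132·214 = 1)
The row with r = 1 (the gcd) gives the Bezout coefficients s = -47, t = 214.
Result: 601 · (-47) + 132 · (214) = 1.

gcd(601, 132) = 1; s = -47, t = 214 (check: 601·(-47) + 132·214 = 1).


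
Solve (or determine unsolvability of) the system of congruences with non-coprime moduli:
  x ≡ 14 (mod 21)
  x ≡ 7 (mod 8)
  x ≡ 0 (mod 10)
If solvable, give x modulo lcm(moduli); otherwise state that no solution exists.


Moduli 21, 8, 10 are not pairwise coprime, so CRT works modulo lcm(m_i) when all pairwise compatibility conditions hold.
Pairwise compatibility: gcd(m_i, m_j) must divide a_i - a_j for every pair.
Merge one congruence at a time:
  Start: x ≡ 14 (mod 21).
  Combine with x ≡ 7 (mod 8): gcd(21, 8) = 1; 7 - 14 = -7, which IS divisible by 1, so compatible.
    Write x = 14 + 21·t and substitute into x ≡ 7 (mod 8): 21·t ≡ 7 − 14 = -7 (mod 8).
    Reduce coefficients mod 8: 5·t ≡ 1 (mod 8).
    The inverse of 5 mod 8 is 5 (since 5·5 = 25 = 3·8 + 1), so t ≡ 5·1 = 5 ≡ 5 (mod 8).
    Then x = 14 + 21·5 = 119, valid modulo lcm(21, 8) = 168: x ≡ 119 (mod 168).
  Combine with x ≡ 0 (mod 10): gcd(168, 10) = 2, and 0 - 119 = -119 is NOT divisible by 2.
    ⇒ system is inconsistent (no integer solution).

No solution (the system is inconsistent).


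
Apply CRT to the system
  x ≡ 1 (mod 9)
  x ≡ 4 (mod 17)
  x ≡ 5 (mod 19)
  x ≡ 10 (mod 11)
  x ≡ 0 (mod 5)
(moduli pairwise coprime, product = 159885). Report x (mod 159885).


Product of moduli M = 9 · 17 · 19 · 11 · 5 = 159885.
Merge one congruence at a time:
  Start: x ≡ 1 (mod 9).
  Combine with x ≡ 4 (mod 17); new modulus lcm = 153.
    Write x = 1 + 9·t and substitute into x ≡ 4 (mod 17): 9·t ≡ 4 − 1 = 3 (mod 17).
    The inverse of 9 mod 17 is 2 (since 9·2 = 18 = 1·17 + 1), so t ≡ 2·3 = 6 ≡ 6 (mod 17).
    Then x = 1 + 9·6 = 55, valid modulo lcm(9, 17) = 153: x ≡ 55 (mod 153).
  Combine with x ≡ 5 (mod 19); new modulus lcm = 2907.
    Write x = 55 + 153·t and substitute into x ≡ 5 (mod 19): 153·t ≡ 5 − 55 = -50 (mod 19).
    Reduce coefficients mod 19: 1·t ≡ 7 (mod 19).
    So t ≡ 7 (mod 19).
    Then x = 55 + 153·7 = 1126, valid modulo lcm(153, 19) = 2907: x ≡ 1126 (mod 2907).
  Combine with x ≡ 10 (mod 11); new modulus lcm = 31977.
    Write x = 1126 + 2907·t and substitute into x ≡ 10 (mod 11): 2907·t ≡ 10 − 1126 = -1116 (mod 11).
    Reduce coefficients mod 11: 3·t ≡ 6 (mod 11).
    The inverse of 3 mod 11 is 4 (since 3·4 = 12 = 1·11 + 1), so t ≡ 4·6 = 24 ≡ 2 (mod 11).
    Then x = 1126 + 2907·2 = 6940, valid modulo lcm(2907, 11) = 31977: x ≡ 6940 (mod 31977).
  Combine with x ≡ 0 (mod 5); new modulus lcm = 159885.
    Write x = 6940 + 31977·t and substitute into x ≡ 0 (mod 5): 31977·t ≡ 0 − 6940 = -6940 (mod 5).
    Reduce coefficients mod 5: 2·t ≡ 0 (mod 5).
    The inverse of 2 mod 5 is 3 (since 2·3 = 6 = 1·5 + 1), so t ≡ 3·0 = 0 ≡ 0 (mod 5).
    Then x = 6940 + 31977·0 = 6940, valid modulo lcm(31977, 5) = 159885: x ≡ 6940 (mod 159885).
Verify against each original: 6940 mod 9 = 1, 6940 mod 17 = 4, 6940 mod 19 = 5, 6940 mod 11 = 10, 6940 mod 5 = 0.

x ≡ 6940 (mod 159885).


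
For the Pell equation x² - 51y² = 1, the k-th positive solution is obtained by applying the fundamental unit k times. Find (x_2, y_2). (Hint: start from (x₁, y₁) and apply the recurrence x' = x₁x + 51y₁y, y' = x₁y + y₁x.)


Step 1: Find the fundamental solution (x₁, y₁) of x² - 51y² = 1.
  Expand √51 as a continued fraction. a₀ = ⌊√51⌋ = 7; iterate m_{k+1} = d_k·a_k − m_k, d_{k+1} = (51 − m_{k+1}²)/d_k, a_{k+1} = ⌊(a₀ + m_{k+1})/d_{k+1}⌋ (starting m₀ = 0, d₀ = 1), with convergents p_k = a_k·p_{k-1} + p_{k-2}, q_k = a_k·q_{k-1} + q_{k-2} (p₋₁ = 1, q₋₁ = 0):
  k = 0: a₀ = 7; p₀/q₀ = 7/1; p₀² − 51·q₀² = 49 − 51 = -2.
  k = 1: m = 7, d = 2, a = ⌊(7 + 7)/2⌋ = 7; p/q = (7·7 + 1)/(7·1 + 0) = 50/7; p² − 51·q² = 2500 − 2499 = 1.
  The first convergent with p² − 51·q² = 1 gives the fundamental solution (x₁, y₁) = (50, 7).
Step 2: Apply the recurrence (x_{n+1}, y_{n+1}) = (x₁x_n + 51y₁y_n, x₁y_n + y₁x_n) repeatedly.
  From (x_1, y_1) = (50, 7): x_2 = 50·50 + 51·7·7 = 4999; y_2 = 50·7 + 7·50 = 700.
Step 3: Verify x_2² - 51·y_2² = 24990001 - 24990000 = 1 (should be 1). ✓

(x_1, y_1) = (50, 7); (x_2, y_2) = (4999, 700).


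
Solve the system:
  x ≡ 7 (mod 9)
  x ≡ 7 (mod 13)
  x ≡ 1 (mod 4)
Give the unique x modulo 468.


Moduli 9, 13, 4 are pairwise coprime; by CRT there is a unique solution modulo M = 9 · 13 · 4 = 468.
Solve pairwise, accumulating the modulus:
  Start with x ≡ 7 (mod 9).
  Combine with x ≡ 7 (mod 13): since gcd(9, 13) = 1, we get a unique residue mod 117.
    Write x = 7 + 9·t and substitute into x ≡ 7 (mod 13): 9·t ≡ 7 − 7 = 0 (mod 13).
    The inverse of 9 mod 13 is 3 (since 9·3 = 27 = 2·13 + 1), so t ≡ 3·0 = 0 ≡ 0 (mod 13).
    Then x = 7 + 9·0 = 7, valid modulo lcm(9, 13) = 117: x ≡ 7 (mod 117).
  Combine with x ≡ 1 (mod 4): since gcd(117, 4) = 1, we get a unique residue mod 468.
    Write x = 7 + 117·t and substitute into x ≡ 1 (mod 4): 117·t ≡ 1 − 7 = -6 (mod 4).
    Reduce coefficients mod 4: 1·t ≡ 2 (mod 4).
    So t ≡ 2 (mod 4).
    Then x = 7 + 117·2 = 241, valid modulo lcm(117, 4) = 468: x ≡ 241 (mod 468).
Verify: 241 mod 9 = 7 ✓, 241 mod 13 = 7 ✓, 241 mod 4 = 1 ✓.

x ≡ 241 (mod 468).


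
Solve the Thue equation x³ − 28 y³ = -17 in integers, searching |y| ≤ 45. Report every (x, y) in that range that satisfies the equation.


The equation is x³ - 28y³ = -17. For fixed y, x³ = 28·y³ − 17, so a solution requires the RHS to be a perfect cube.
Strategy: iterate y from -45 to 45, compute RHS = 28·y³ − 17, and check whether it is a (positive or negative) perfect cube.
Check small values of y:
  y = 0: RHS = -17 is not a perfect cube.
  y = 1: RHS = 11 is not a perfect cube.
  y = -1: RHS = -45 is not a perfect cube.
  y = 2: RHS = 207 is not a perfect cube.
  y = -2: RHS = -241 is not a perfect cube.
  y = 3: RHS = 739 is not a perfect cube.
  y = -3: RHS = -773 is not a perfect cube.
Continuing the search up to |y| = 45 finds no solutions either.
No (x, y) in the scanned range satisfies the equation.

No integer solutions with |y| ≤ 45.


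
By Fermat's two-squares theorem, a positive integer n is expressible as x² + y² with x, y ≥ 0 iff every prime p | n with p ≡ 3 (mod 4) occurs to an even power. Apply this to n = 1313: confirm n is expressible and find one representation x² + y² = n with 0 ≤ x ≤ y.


Step 1: Factor n = 1313 = 13 · 101.
Step 2: Check the mod-4 condition on each prime factor: 13 ≡ 1 (mod 4), exponent 1; 101 ≡ 1 (mod 4), exponent 1.
All primes ≡ 3 (mod 4) appear to even exponent (or don't appear), so by the two-squares theorem n IS expressible as a sum of two squares.
Step 3: Build a representation. Here n = 13 · 101 is a product of primes ≡ 1 (mod 4). Each prime p ≡ 1 (mod 4) is itself a sum of two squares; find a² by testing p − a² for a perfect square:
  13: 13 − 1² = 12, 13 − 2² = 9 = 3² ⇒ 13 = 2² + 3².
  101: 101 − 1² = 100 = 10² ⇒ 101 = 1² + 10².
  Combine using the Brahmagupta–Fibonacci identity (a² + b²)(c² + d²) = (ac − bd)² + (ad + bc)² = (ac + bd)² + (ad − bc)²:
  13 · 101 = 1313: from (2² + 3²)(1² + 10²), take (2·1 − 3·10, 2·10 + 3·1) = (2 − 30, 20 + 3) = (-28, 23); dropping signs (only squares matter) gives (28, 23); check 28² + 23² = 784 + 529 = 1313 ✓.
Step 4: Order so x ≤ y and verify: 23² + 28² = 529 + 784 = 1313 = n. ✓

n = 1313 = 23² + 28² (one valid representation with x ≤ y).


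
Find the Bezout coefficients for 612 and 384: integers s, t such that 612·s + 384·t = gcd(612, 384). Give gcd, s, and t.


Euclidean algorithm on (612, 384) — divide until remainder is 0:
  612 = 1 · 384 + 228
  384 = 1 · 228 + 156
  228 = 1 · 156 + 72
  156 = 2 · 72 + 12
  72 = 6 · 12 + 0
gcd(612, 384) = 12.
Track Bezout coefficients alongside the remainders: start with r₀ = 612 = a·1 + b·0 (s = 1, t = 0) and r₁ = 384 = a·0 + b·1 (s = 0, t = 1); each new remainder r_{k+1} = r_{k-1} − q_k·r_k inherits s_{k+1} = s_{k-1} − q_k·s_k, t_{k+1} = t_{k-1} − q_k·t_k, so r_k = a·s_k + b·t_k at every step:
  q = 1: r = 228, s = 1 − 1·0 = 1, t = 0 − 1·1 = -1  (check: 612·1 + 384·(-1) = 228)
  q = 1: r = 156, s = 0 − 1·1 = -1, t = 1 − 1·(-1) = 2  (check: 612·(-1) + 384·2 = 156)
  q = 1: r = 72, s = 1 − 1·(-1) = 2, t = -1 − 1·2 = -3  (check: 612·2 + 384·(-3) = 72)
  q = 2: r = 12, s = -1 − 2·2 = -5, t = 2 − 2·(-3) = 8  (check: 612·(-5) + 384·8 = 12)
The row with r = 12 (the gcd) gives the Bezout coefficients s = -5, t = 8.
Result: 612 · (-5) + 384 · (8) = 12.

gcd(612, 384) = 12; s = -5, t = 8 (check: 612·(-5) + 384·8 = 12).


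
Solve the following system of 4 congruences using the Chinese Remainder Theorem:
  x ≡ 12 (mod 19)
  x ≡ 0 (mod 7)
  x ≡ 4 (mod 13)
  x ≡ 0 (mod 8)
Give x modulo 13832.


Product of moduli M = 19 · 7 · 13 · 8 = 13832.
Merge one congruence at a time:
  Start: x ≡ 12 (mod 19).
  Combine with x ≡ 0 (mod 7); new modulus lcm = 133.
    Write x = 12 + 19·t and substitute into x ≡ 0 (mod 7): 19·t ≡ 0 − 12 = -12 (mod 7).
    Reduce coefficients mod 7: 5·t ≡ 2 (mod 7).
    The inverse of 5 mod 7 is 3 (since 5·3 = 15 = 2·7 + 1), so t ≡ 3·2 = 6 ≡ 6 (mod 7).
    Then x = 12 + 19·6 = 126, valid modulo lcm(19, 7) = 133: x ≡ 126 (mod 133).
  Combine with x ≡ 4 (mod 13); new modulus lcm = 1729.
    Write x = 126 + 133·t and substitute into x ≡ 4 (mod 13): 133·t ≡ 4 − 126 = -122 (mod 13).
    Reduce coefficients mod 13: 3·t ≡ 8 (mod 13).
    The inverse of 3 mod 13 is 9 (since 3·9 = 27 = 2·13 + 1), so t ≡ 9·8 = 72 ≡ 7 (mod 13).
    Then x = 126 + 133·7 = 1057, valid modulo lcm(133, 13) = 1729: x ≡ 1057 (mod 1729).
  Combine with x ≡ 0 (mod 8); new modulus lcm = 13832.
    Write x = 1057 + 1729·t and substitute into x ≡ 0 (mod 8): 1729·t ≡ 0 − 1057 = -1057 (mod 8).
    Reduce coefficients mod 8: 1·t ≡ 7 (mod 8).
    So t ≡ 7 (mod 8).
    Then x = 1057 + 1729·7 = 13160, valid modulo lcm(1729, 8) = 13832: x ≡ 13160 (mod 13832).
Verify against each original: 13160 mod 19 = 12, 13160 mod 7 = 0, 13160 mod 13 = 4, 13160 mod 8 = 0.

x ≡ 13160 (mod 13832).


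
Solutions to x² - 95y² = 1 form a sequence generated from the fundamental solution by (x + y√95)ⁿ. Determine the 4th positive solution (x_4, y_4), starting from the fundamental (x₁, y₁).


Step 1: Find the fundamental solution (x₁, y₁) of x² - 95y² = 1.
  Expand √95 as a continued fraction. a₀ = ⌊√95⌋ = 9; iterate m_{k+1} = d_k·a_k − m_k, d_{k+1} = (95 − m_{k+1}²)/d_k, a_{k+1} = ⌊(a₀ + m_{k+1})/d_{k+1}⌋ (starting m₀ = 0, d₀ = 1), with convergents p_k = a_k·p_{k-1} + p_{k-2}, q_k = a_k·q_{k-1} + q_{k-2} (p₋₁ = 1, q₋₁ = 0):
  k = 0: a₀ = 9; p₀/q₀ = 9/1; p₀² − 95·q₀² = 81 − 95 = -14.
  k = 1: m = 9, d = 14, a = ⌊(9 + 9)/14⌋ = 1; p/q = (1·9 + 1)/(1·1 + 0) = 10/1; p² − 95·q² = 100 − 95 = 5.
  k = 2: m = 5, d = 5, a = ⌊(9 + 5)/5⌋ = 2; p/q = (2·10 + 9)/(2·1 + 1) = 29/3; p² − 95·q² = 841 − 855 = -14.
  k = 3: m = 5, d = 14, a = ⌊(9 + 5)/14⌋ = 1; p/q = (1·29 + 10)/(1·3 + 1) = 39/4; p² − 95·q² = 1521 − 1520 = 1.
  The first convergent with p² − 95·q² = 1 gives the fundamental solution (x₁, y₁) = (39, 4).
Step 2: Apply the recurrence (x_{n+1}, y_{n+1}) = (x₁x_n + 95y₁y_n, x₁y_n + y₁x_n) repeatedly.
  From (x_1, y_1) = (39, 4): x_2 = 39·39 + 95·4·4 = 3041; y_2 = 39·4 + 4·39 = 312.
  From (x_2, y_2) = (3041, 312): x_3 = 39·3041 + 95·4·312 = 237159; y_3 = 39·312 + 4·3041 = 24332.
  From (x_3, y_3) = (237159, 24332): x_4 = 39·237159 + 95·4·24332 = 18495361; y_4 = 39·24332 + 4·237159 = 1897584.
Step 3: Verify x_4² - 95·y_4² = 342078378520321 - 342078378520320 = 1 (should be 1). ✓

(x_1, y_1) = (39, 4); (x_4, y_4) = (18495361, 1897584).


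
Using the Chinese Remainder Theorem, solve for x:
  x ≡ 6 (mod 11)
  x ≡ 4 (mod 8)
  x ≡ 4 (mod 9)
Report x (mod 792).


Moduli 11, 8, 9 are pairwise coprime; by CRT there is a unique solution modulo M = 11 · 8 · 9 = 792.
Solve pairwise, accumulating the modulus:
  Start with x ≡ 6 (mod 11).
  Combine with x ≡ 4 (mod 8): since gcd(11, 8) = 1, we get a unique residue mod 88.
    Write x = 6 + 11·t and substitute into x ≡ 4 (mod 8): 11·t ≡ 4 − 6 = -2 (mod 8).
    Reduce coefficients mod 8: 3·t ≡ 6 (mod 8).
    The inverse of 3 mod 8 is 3 (since 3·3 = 9 = 1·8 + 1), so t ≡ 3·6 = 18 ≡ 2 (mod 8).
    Then x = 6 + 11·2 = 28, valid modulo lcm(11, 8) = 88: x ≡ 28 (mod 88).
  Combine with x ≡ 4 (mod 9): since gcd(88, 9) = 1, we get a unique residue mod 792.
    Write x = 28 + 88·t and substitute into x ≡ 4 (mod 9): 88·t ≡ 4 − 28 = -24 (mod 9).
    Reduce coefficients mod 9: 7·t ≡ 3 (mod 9).
    The inverse of 7 mod 9 is 4 (since 7·4 = 28 = 3·9 + 1), so t ≡ 4·3 = 12 ≡ 3 (mod 9).
    Then x = 28 + 88·3 = 292, valid modulo lcm(88, 9) = 792: x ≡ 292 (mod 792).
Verify: 292 mod 11 = 6 ✓, 292 mod 8 = 4 ✓, 292 mod 9 = 4 ✓.

x ≡ 292 (mod 792).


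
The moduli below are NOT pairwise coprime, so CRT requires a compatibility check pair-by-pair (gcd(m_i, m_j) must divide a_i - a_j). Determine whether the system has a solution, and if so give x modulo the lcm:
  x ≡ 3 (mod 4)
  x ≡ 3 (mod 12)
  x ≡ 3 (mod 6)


Moduli 4, 12, 6 are not pairwise coprime, so CRT works modulo lcm(m_i) when all pairwise compatibility conditions hold.
Pairwise compatibility: gcd(m_i, m_j) must divide a_i - a_j for every pair.
Merge one congruence at a time:
  Start: x ≡ 3 (mod 4).
  Combine with x ≡ 3 (mod 12): gcd(4, 12) = 4; 3 - 3 = 0, which IS divisible by 4, so compatible.
    Write x = 3 + 4·t and substitute into x ≡ 3 (mod 12): 4·t ≡ 3 − 3 = 0 (mod 12).
    Divide the congruence (and modulus) by g = 4: 1·t ≡ 0 (mod 3).
    So t ≡ 0 (mod 3).
    Then x = 3 + 4·0 = 3, valid modulo lcm(4, 12) = 12: x ≡ 3 (mod 12).
  Combine with x ≡ 3 (mod 6): gcd(12, 6) = 6; 3 - 3 = 0, which IS divisible by 6, so compatible.
    Write x = 3 + 12·t and substitute into x ≡ 3 (mod 6): 12·t ≡ 3 − 3 = 0 (mod 6).
    Divide the congruence (and modulus) by g = 6: 2·t ≡ 0 (mod 1).
    Modulo 1 every t works; take t = 0.
    Then x = 3 + 12·0 = 3, valid modulo lcm(12, 6) = 12: x ≡ 3 (mod 12).
Verify: 3 mod 4 = 3, 3 mod 12 = 3, 3 mod 6 = 3.

x ≡ 3 (mod 12).


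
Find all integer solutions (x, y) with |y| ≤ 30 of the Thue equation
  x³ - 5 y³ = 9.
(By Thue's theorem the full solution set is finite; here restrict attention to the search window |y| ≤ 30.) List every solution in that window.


The equation is x³ - 5y³ = 9. For fixed y, x³ = 5·y³ + 9, so a solution requires the RHS to be a perfect cube.
Strategy: iterate y from -30 to 30, compute RHS = 5·y³ + 9, and check whether it is a (positive or negative) perfect cube.
Check small values of y:
  y = 0: RHS = 9 is not a perfect cube.
  y = 1: RHS = 14 is not a perfect cube.
  y = -1: RHS = 4 is not a perfect cube.
  y = 2: RHS = 49 is not a perfect cube.
  y = -2: RHS = -31 is not a perfect cube.
  y = 3: RHS = 144 is not a perfect cube.
  y = -3: RHS = -126 is not a perfect cube.
Continuing the search up to |y| = 30 finds no solutions either.
No (x, y) in the scanned range satisfies the equation.

No integer solutions with |y| ≤ 30.


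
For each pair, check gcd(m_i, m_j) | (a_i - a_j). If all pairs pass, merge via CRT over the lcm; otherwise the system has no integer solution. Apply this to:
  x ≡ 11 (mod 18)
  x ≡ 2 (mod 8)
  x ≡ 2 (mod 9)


Moduli 18, 8, 9 are not pairwise coprime, so CRT works modulo lcm(m_i) when all pairwise compatibility conditions hold.
Pairwise compatibility: gcd(m_i, m_j) must divide a_i - a_j for every pair.
Merge one congruence at a time:
  Start: x ≡ 11 (mod 18).
  Combine with x ≡ 2 (mod 8): gcd(18, 8) = 2, and 2 - 11 = -9 is NOT divisible by 2.
    ⇒ system is inconsistent (no integer solution).

No solution (the system is inconsistent).


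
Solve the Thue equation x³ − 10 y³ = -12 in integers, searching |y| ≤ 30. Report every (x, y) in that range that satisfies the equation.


The equation is x³ - 10y³ = -12. For fixed y, x³ = 10·y³ − 12, so a solution requires the RHS to be a perfect cube.
Strategy: iterate y from -30 to 30, compute RHS = 10·y³ − 12, and check whether it is a (positive or negative) perfect cube.
Check small values of y:
  y = 0: RHS = -12 is not a perfect cube.
  y = 1: RHS = -2 is not a perfect cube.
  y = -1: RHS = -22 is not a perfect cube.
  y = 2: RHS = 68 is not a perfect cube.
  y = -2: RHS = -92 is not a perfect cube.
  y = 3: RHS = 258 is not a perfect cube.
  y = -3: RHS = -282 is not a perfect cube.
Continuing the search up to |y| = 30 finds no solutions either.
No (x, y) in the scanned range satisfies the equation.

No integer solutions with |y| ≤ 30.


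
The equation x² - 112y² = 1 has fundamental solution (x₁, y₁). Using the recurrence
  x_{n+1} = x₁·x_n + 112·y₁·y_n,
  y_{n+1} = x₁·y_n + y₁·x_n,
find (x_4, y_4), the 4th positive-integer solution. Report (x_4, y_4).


Step 1: Find the fundamental solution (x₁, y₁) of x² - 112y² = 1.
  Expand √112 as a continued fraction. a₀ = ⌊√112⌋ = 10; iterate m_{k+1} = d_k·a_k − m_k, d_{k+1} = (112 − m_{k+1}²)/d_k, a_{k+1} = ⌊(a₀ + m_{k+1})/d_{k+1}⌋ (starting m₀ = 0, d₀ = 1), with convergents p_k = a_k·p_{k-1} + p_{k-2}, q_k = a_k·q_{k-1} + q_{k-2} (p₋₁ = 1, q₋₁ = 0):
  k = 0: a₀ = 10; p₀/q₀ = 10/1; p₀² − 112·q₀² = 100 − 112 = -12.
  k = 1: m = 10, d = 12, a = ⌊(10 + 10)/12⌋ = 1; p/q = (1·10 + 1)/(1·1 + 0) = 11/1; p² − 112·q² = 121 − 112 = 9.
  k = 2: m = 2, d = 9, a = ⌊(10 + 2)/9⌋ = 1; p/q = (1·11 + 10)/(1·1 + 1) = 21/2; p² − 112·q² = 441 − 448 = -7.
  k = 3: m = 7, d = 7, a = ⌊(10 + 7)/7⌋ = 2; p/q = (2·21 + 11)/(2·2 + 1) = 53/5; p² − 112·q² = 2809 − 2800 = 9.
  k = 4: m = 7, d = 9, a = ⌊(10 + 7)/9⌋ = 1; p/q = (1·53 + 21)/(1·5 + 2) = 74/7; p² − 112·q² = 5476 − 5488 = -12.
  k = 5: m = 2, d = 12, a = ⌊(10 + 2)/12⌋ = 1; p/q = (1·74 + 53)/(1·7 + 5) = 127/12; p² − 112·q² = 16129 − 16128 = 1.
  The first convergent with p² − 112·q² = 1 gives the fundamental solution (x₁, y₁) = (127, 12).
Step 2: Apply the recurrence (x_{n+1}, y_{n+1}) = (x₁x_n + 112y₁y_n, x₁y_n + y₁x_n) repeatedly.
  From (x_1, y_1) = (127, 12): x_2 = 127·127 + 112·12·12 = 32257; y_2 = 127·12 + 12·127 = 3048.
  From (x_2, y_2) = (32257, 3048): x_3 = 127·32257 + 112·12·3048 = 8193151; y_3 = 127·3048 + 12·32257 = 774180.
  From (x_3, y_3) = (8193151, 774180): x_4 = 127·8193151 + 112·12·774180 = 2081028097; y_4 = 127·774180 + 12·8193151 = 196638672.
Step 3: Verify x_4² - 112·y_4² = 4330677940503441409 - 4330677940503441408 = 1 (should be 1). ✓

(x_1, y_1) = (127, 12); (x_4, y_4) = (2081028097, 196638672).


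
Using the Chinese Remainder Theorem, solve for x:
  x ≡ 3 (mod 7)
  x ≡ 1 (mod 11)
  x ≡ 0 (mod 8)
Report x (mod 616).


Moduli 7, 11, 8 are pairwise coprime; by CRT there is a unique solution modulo M = 7 · 11 · 8 = 616.
Solve pairwise, accumulating the modulus:
  Start with x ≡ 3 (mod 7).
  Combine with x ≡ 1 (mod 11): since gcd(7, 11) = 1, we get a unique residue mod 77.
    Write x = 3 + 7·t and substitute into x ≡ 1 (mod 11): 7·t ≡ 1 − 3 = -2 (mod 11).
    Reduce coefficients mod 11: 7·t ≡ 9 (mod 11).
    The inverse of 7 mod 11 is 8 (since 7·8 = 56 = 5·11 + 1), so t ≡ 8·9 = 72 ≡ 6 (mod 11).
    Then x = 3 + 7·6 = 45, valid modulo lcm(7, 11) = 77: x ≡ 45 (mod 77).
  Combine with x ≡ 0 (mod 8): since gcd(77, 8) = 1, we get a unique residue mod 616.
    Write x = 45 + 77·t and substitute into x ≡ 0 (mod 8): 77·t ≡ 0 − 45 = -45 (mod 8).
    Reduce coefficients mod 8: 5·t ≡ 3 (mod 8).
    The inverse of 5 mod 8 is 5 (since 5·5 = 25 = 3·8 + 1), so t ≡ 5·3 = 15 ≡ 7 (mod 8).
    Then x = 45 + 77·7 = 584, valid modulo lcm(77, 8) = 616: x ≡ 584 (mod 616).
Verify: 584 mod 7 = 3 ✓, 584 mod 11 = 1 ✓, 584 mod 8 = 0 ✓.

x ≡ 584 (mod 616).


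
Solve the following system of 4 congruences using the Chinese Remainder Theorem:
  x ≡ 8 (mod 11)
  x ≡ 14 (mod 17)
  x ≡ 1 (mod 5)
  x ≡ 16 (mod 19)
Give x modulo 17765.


Product of moduli M = 11 · 17 · 5 · 19 = 17765.
Merge one congruence at a time:
  Start: x ≡ 8 (mod 11).
  Combine with x ≡ 14 (mod 17); new modulus lcm = 187.
    Write x = 8 + 11·t and substitute into x ≡ 14 (mod 17): 11·t ≡ 14 − 8 = 6 (mod 17).
    The inverse of 11 mod 17 is 14 (since 11·14 = 154 = 9·17 + 1), so t ≡ 14·6 = 84 ≡ 16 (mod 17).
    Then x = 8 + 11·16 = 184, valid modulo lcm(11, 17) = 187: x ≡ 184 (mod 187).
  Combine with x ≡ 1 (mod 5); new modulus lcm = 935.
    Write x = 184 + 187·t and substitute into x ≡ 1 (mod 5): 187·t ≡ 1 − 184 = -183 (mod 5).
    Reduce coefficients mod 5: 2·t ≡ 2 (mod 5).
    The inverse of 2 mod 5 is 3 (since 2·3 = 6 = 1·5 + 1), so t ≡ 3·2 = 6 ≡ 1 (mod 5).
    Then x = 184 + 187·1 = 371, valid modulo lcm(187, 5) = 935: x ≡ 371 (mod 935).
  Combine with x ≡ 16 (mod 19); new modulus lcm = 17765.
    Write x = 371 + 935·t and substitute into x ≡ 16 (mod 19): 935·t ≡ 16 − 371 = -355 (mod 19).
    Reduce coefficients mod 19: 4·t ≡ 6 (mod 19).
    The inverse of 4 mod 19 is 5 (since 4·5 = 20 = 1·19 + 1), so t ≡ 5·6 = 30 ≡ 11 (mod 19).
    Then x = 371 + 935·11 = 10656, valid modulo lcm(935, 19) = 17765: x ≡ 10656 (mod 17765).
Verify against each original: 10656 mod 11 = 8, 10656 mod 17 = 14, 10656 mod 5 = 1, 10656 mod 19 = 16.

x ≡ 10656 (mod 17765).


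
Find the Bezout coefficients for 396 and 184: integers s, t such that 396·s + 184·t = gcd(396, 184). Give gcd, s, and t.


Euclidean algorithm on (396, 184) — divide until remainder is 0:
  396 = 2 · 184 + 28
  184 = 6 · 28 + 16
  28 = 1 · 16 + 12
  16 = 1 · 12 + 4
  12 = 3 · 4 + 0
gcd(396, 184) = 4.
Track Bezout coefficients alongside the remainders: start with r₀ = 396 = a·1 + b·0 (s = 1, t = 0) and r₁ = 184 = a·0 + b·1 (s = 0, t = 1); each new remainder r_{k+1} = r_{k-1} − q_k·r_k inherits s_{k+1} = s_{k-1} − q_k·s_k, t_{k+1} = t_{k-1} − q_k·t_k, so r_k = a·s_k + b·t_k at every step:
  q = 2: r = 28, s = 1 − 2·0 = 1, t = 0 − 2·1 = -2  (check: 396·1 + 184·(-2) = 28)
  q = 6: r = 16, s = 0 − 6·1 = -6, t = 1 − 6·(-2) = 13  (check: 396·(-6) + 184·13 = 16)
  q = 1: r = 12, s = 1 − 1·(-6) = 7, t = -2 − 1·13 = -15  (check: 396·7 + 184·(-15) = 12)
  q = 1: r = 4, s = -6 − 1·7 = -13, t = 13 − 1·(-15) = 28  (check: 396·(-13) + 184·28 = 4)
The row with r = 4 (the gcd) gives the Bezout coefficients s = -13, t = 28.
Result: 396 · (-13) + 184 · (28) = 4.

gcd(396, 184) = 4; s = -13, t = 28 (check: 396·(-13) + 184·28 = 4).
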